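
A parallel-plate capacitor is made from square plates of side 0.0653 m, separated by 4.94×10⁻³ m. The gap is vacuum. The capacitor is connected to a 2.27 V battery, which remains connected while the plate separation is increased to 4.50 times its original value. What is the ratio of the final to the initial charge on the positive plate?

Battery connected ⇒ V is held fixed.
C₂ = 0.222 C₁ and Q = CV, so Q₂/Q₁ = C₂/C₁ = 0.222.

Q₂/Q₁ ≈ 0.222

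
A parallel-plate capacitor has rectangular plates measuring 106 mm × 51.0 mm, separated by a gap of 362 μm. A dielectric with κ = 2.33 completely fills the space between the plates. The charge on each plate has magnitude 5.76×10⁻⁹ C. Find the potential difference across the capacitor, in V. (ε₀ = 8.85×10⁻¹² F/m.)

18.7 V

A = 106 × 51.0 mm² = 5.41×10⁻³ m².
C = κε₀A/d = 2.33 × 8.85×10⁻¹² × 5.41×10⁻³ / 3.62×10⁻⁴ = 3.08×10⁻¹⁰ F.
V = Q/C = 5.76×10⁻⁹ / 3.08×10⁻¹⁰ = 18.7 V.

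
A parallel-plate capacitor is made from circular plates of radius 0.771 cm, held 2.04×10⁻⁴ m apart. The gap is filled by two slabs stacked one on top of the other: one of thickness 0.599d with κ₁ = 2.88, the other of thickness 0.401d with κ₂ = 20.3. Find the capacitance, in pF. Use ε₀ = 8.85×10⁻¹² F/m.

35.6 pF

A = π(0.771 cm)² = 1.87×10⁻⁴ m².
Stacked slabs ⇒ two capacitors in series, each with the full plate area.
C₁ = κ₁ε₀A/d₁ = 2.88 × 8.85×10⁻¹² × 1.87×10⁻⁴ / 1.22×10⁻⁴ = 3.90×10⁻¹¹ F.
C₂ = κ₂ε₀A/d₂ = 20.3 × 8.85×10⁻¹² × 1.87×10⁻⁴ / 8.18×10⁻⁵ = 4.10×10⁻¹⁰ F.
C = (1/C₁ + 1/C₂)⁻¹ = 3.56×10⁻¹¹ F.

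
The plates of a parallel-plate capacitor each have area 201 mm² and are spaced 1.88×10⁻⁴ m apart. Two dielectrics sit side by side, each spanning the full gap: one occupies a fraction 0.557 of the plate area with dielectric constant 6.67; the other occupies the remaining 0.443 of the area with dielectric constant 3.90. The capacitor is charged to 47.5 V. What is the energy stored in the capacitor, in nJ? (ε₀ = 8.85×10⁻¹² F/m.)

A = 201 mm² = 2.01×10⁻⁴ m².
Side-by-side slabs ⇒ two capacitors in parallel, each spanning the full gap.
C₁ = κ₁ε₀A₁/d = 6.67 × 8.85×10⁻¹² × 1.12×10⁻⁴ / 1.88×10⁻⁴ = 3.52×10⁻¹¹ F.
C₂ = κ₂ε₀A₂/d = 3.90 × 8.85×10⁻¹² × 8.90×10⁻⁵ / 1.88×10⁻⁴ = 1.63×10⁻¹¹ F.
C = C₁ + C₂ = 5.15×10⁻¹¹ F.
U = ½CV² = ½ × 5.15×10⁻¹¹ × (47.5)² = 5.81×10⁻⁸ J.

U ≈ 58.1 nJ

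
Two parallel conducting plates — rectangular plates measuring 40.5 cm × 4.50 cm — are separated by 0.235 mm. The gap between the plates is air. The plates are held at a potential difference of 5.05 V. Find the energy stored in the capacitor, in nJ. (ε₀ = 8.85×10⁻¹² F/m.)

A = 40.5 × 4.50 cm² = 1.82×10⁻² m².
C = ε₀A/d = 8.85×10⁻¹² × 1.82×10⁻² / 2.35×10⁻⁴ = 6.86×10⁻¹⁰ F.
U = ½CV² = ½ × 6.86×10⁻¹⁰ × (5.05)² = 8.75×10⁻⁹ J.

8.75 nJ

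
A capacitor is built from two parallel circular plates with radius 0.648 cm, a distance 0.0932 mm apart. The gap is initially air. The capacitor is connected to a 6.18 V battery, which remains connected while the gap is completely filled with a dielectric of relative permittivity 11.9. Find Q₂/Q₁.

Q₂/Q₁ ≈ 11.9

Battery connected ⇒ V is held fixed.
C₂ = 11.9 C₁ and Q = CV, so Q₂/Q₁ = C₂/C₁ = 11.9.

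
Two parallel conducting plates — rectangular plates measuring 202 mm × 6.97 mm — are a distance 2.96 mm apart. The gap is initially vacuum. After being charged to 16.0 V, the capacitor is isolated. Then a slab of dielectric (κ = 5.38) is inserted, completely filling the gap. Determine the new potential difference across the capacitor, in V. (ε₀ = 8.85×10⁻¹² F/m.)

2.97 V

A = 202 × 6.97 mm² = 1.41×10⁻³ m².
Initially C₁ = ε₀A/d = 8.85×10⁻¹² × 1.41×10⁻³ / 2.96×10⁻³ = 4.21×10⁻¹² F.
V₁ = 16.0 V.
Isolated ⇒ Q is held fixed. C₂ = 5.38 C₁ and V = Q/C, so V₂/V₁ = C₁/C₂ = 0.186.
V₂ = 0.186 × 16.0 = 2.97 V.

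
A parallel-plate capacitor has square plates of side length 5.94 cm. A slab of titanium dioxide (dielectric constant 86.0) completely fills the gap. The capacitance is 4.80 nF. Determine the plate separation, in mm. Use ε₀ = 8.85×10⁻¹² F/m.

0.559 mm

A = (5.94 cm)² = 3.53×10⁻³ m².
d = κε₀A/C = 86.0 × 8.85×10⁻¹² × 3.53×10⁻³ / 4.80×10⁻⁹ = 5.59×10⁻⁴ m.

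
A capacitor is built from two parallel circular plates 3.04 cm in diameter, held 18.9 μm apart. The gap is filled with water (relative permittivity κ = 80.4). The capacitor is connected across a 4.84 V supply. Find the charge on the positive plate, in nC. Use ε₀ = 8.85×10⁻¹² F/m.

A = π(3.04/2 cm)² = 7.26×10⁻⁴ m².
C = κε₀A/d = 80.4 × 8.85×10⁻¹² × 7.26×10⁻⁴ / 1.89×10⁻⁵ = 2.73×10⁻⁸ F.
Q = CV = 2.73×10⁻⁸ × 4.84 = 1.32×10⁻⁷ C.

Q ≈ 132 nC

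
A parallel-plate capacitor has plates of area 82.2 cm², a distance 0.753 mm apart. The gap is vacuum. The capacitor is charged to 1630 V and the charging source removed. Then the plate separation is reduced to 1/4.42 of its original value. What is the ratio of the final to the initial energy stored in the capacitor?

0.226

Isolated ⇒ Q is held fixed.
C₂ = 4.42 C₁ and U = Q²/(2C), so U₂/U₁ = C₁/C₂ = 0.226.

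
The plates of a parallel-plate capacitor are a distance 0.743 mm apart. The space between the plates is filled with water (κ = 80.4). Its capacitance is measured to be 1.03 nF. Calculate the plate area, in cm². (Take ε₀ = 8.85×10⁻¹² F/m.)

A = Cd/(κε₀) = 1.03×10⁻⁹ × 7.43×10⁻⁴ / (80.4 × 8.85×10⁻¹²) = 1.08×10⁻³ m².

10.8 cm²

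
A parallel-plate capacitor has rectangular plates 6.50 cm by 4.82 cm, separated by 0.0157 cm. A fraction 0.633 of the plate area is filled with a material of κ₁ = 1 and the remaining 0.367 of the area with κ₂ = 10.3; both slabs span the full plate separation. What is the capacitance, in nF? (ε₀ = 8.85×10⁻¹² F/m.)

A = 6.50 × 4.82 cm² = 3.13×10⁻³ m².
Side-by-side slabs ⇒ two capacitors in parallel, each spanning the full gap.
C₁ = κ₁ε₀A₁/d = 1.00 × 8.85×10⁻¹² × 1.98×10⁻³ / 1.57×10⁻⁴ = 1.12×10⁻¹⁰ F.
C₂ = κ₂ε₀A₂/d = 10.3 × 8.85×10⁻¹² × 1.15×10⁻³ / 1.57×10⁻⁴ = 6.68×10⁻¹⁰ F.
C = C₁ + C₂ = 7.79×10⁻¹⁰ F.

C ≈ 0.779 nF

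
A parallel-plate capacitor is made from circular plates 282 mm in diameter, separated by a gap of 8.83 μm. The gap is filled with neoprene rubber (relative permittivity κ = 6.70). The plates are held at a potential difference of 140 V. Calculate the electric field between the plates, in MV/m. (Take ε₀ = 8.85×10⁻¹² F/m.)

E = V/d = 140 / 8.83×10⁻⁶ = 1.59×10⁷ V/m.

E ≈ 15.9 MV/m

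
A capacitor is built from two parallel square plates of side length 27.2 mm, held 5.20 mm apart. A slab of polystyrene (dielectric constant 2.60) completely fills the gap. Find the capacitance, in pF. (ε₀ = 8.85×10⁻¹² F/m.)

C ≈ 3.27 pF

A = (27.2 mm)² = 7.40×10⁻⁴ m².
C = κε₀A/d = 2.60 × 8.85×10⁻¹² × 7.40×10⁻⁴ / 5.20×10⁻³ = 3.27×10⁻¹² F.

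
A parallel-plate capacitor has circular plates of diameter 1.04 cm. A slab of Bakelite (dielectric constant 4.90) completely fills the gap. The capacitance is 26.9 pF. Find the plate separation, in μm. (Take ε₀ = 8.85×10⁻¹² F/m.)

d ≈ 137 μm

A = π(1.04/2 cm)² = 8.49×10⁻⁵ m².
d = κε₀A/C = 4.90 × 8.85×10⁻¹² × 8.49×10⁻⁵ / 2.69×10⁻¹¹ = 1.37×10⁻⁴ m.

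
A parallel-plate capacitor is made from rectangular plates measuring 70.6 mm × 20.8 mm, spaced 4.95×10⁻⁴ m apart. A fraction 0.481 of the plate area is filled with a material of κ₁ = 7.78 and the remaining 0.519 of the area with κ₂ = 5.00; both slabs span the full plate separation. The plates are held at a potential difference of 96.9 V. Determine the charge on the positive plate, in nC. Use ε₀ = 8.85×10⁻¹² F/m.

Q ≈ 16.1 nC

A = 70.6 × 20.8 mm² = 1.47×10⁻³ m².
Side-by-side slabs ⇒ two capacitors in parallel, each spanning the full gap.
C₁ = κ₁ε₀A₁/d = 7.78 × 8.85×10⁻¹² × 7.06×10⁻⁴ / 4.95×10⁻⁴ = 9.82×10⁻¹¹ F.
C₂ = κ₂ε₀A₂/d = 5.00 × 8.85×10⁻¹² × 7.62×10⁻⁴ / 4.95×10⁻⁴ = 6.81×10⁻¹¹ F.
C = C₁ + C₂ = 1.66×10⁻¹⁰ F.
Q = CV = 1.66×10⁻¹⁰ × 96.9 = 1.61×10⁻⁸ C.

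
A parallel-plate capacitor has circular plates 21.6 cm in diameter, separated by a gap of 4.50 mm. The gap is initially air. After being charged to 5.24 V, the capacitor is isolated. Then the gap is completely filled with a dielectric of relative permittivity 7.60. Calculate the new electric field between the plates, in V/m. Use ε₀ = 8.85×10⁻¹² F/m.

A = π(21.6/2 cm)² = 3.66×10⁻² m².
Initially C₁ = ε₀A/d = 8.85×10⁻¹² × 3.66×10⁻² / 4.50×10⁻³ = 7.21×10⁻¹¹ F.
E₁ = 1.16×10³ V/m.
Isolated ⇒ Q is held fixed. V₂ = Q/C₂ = V₁/7.60; E = V/d, so E₂/E₁ = (V₂/V₁)(d₁/d₂) = 0.132.
E₂ = 0.132 × 1.16×10³ = 1.53×10² V/m.

153 V/m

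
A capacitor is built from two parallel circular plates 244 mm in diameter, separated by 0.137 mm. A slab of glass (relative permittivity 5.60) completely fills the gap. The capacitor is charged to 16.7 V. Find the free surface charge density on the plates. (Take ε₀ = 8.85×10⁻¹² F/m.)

6.04 μC/m²

A = π(244/2 mm)² = 4.68×10⁻² m².
C = κε₀A/d = 5.60 × 8.85×10⁻¹² × 4.68×10⁻² / 1.37×10⁻⁴ = 1.69×10⁻⁸ F.
σ = Q/A = CV/A = 1.69×10⁻⁸ × 16.7 / 4.68×10⁻² = 6.04×10⁻⁶ C/m².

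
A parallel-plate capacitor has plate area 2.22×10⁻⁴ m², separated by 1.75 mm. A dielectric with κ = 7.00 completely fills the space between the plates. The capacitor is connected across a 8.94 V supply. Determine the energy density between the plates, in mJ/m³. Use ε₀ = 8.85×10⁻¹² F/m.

E = V/d = 8.94 / 1.75×10⁻³ = 5.11×10³ V/m.
u = ½κε₀E² = ½ × 7.00 × 8.85×10⁻¹² × (5.11×10³)² = 8.08×10⁻⁴ J/m³.

0.808 mJ/m³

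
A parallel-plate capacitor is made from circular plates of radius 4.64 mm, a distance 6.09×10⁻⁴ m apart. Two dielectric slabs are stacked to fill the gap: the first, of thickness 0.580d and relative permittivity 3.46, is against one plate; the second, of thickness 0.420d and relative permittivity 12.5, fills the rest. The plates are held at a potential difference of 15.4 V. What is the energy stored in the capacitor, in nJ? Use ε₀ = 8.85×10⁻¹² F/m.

A = π(4.64 mm)² = 6.76×10⁻⁵ m².
Stacked slabs ⇒ two capacitors in series, each with the full plate area.
C₁ = κ₁ε₀A/d₁ = 3.46 × 8.85×10⁻¹² × 6.76×10⁻⁵ / 3.53×10⁻⁴ = 5.86×10⁻¹² F.
C₂ = κ₂ε₀A/d₂ = 12.5 × 8.85×10⁻¹² × 6.76×10⁻⁵ / 2.56×10⁻⁴ = 2.93×10⁻¹¹ F.
C = (1/C₁ + 1/C₂)⁻¹ = 4.88×10⁻¹² F.
U = ½CV² = ½ × 4.88×10⁻¹² × (15.4)² = 5.79×10⁻¹⁰ J.

0.579 nJ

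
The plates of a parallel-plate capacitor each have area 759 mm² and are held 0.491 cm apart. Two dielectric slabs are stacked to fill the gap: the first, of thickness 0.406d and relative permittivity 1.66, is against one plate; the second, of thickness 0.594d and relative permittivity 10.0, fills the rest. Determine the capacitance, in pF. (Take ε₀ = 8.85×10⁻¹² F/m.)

A = 759 mm² = 7.59×10⁻⁴ m².
Stacked slabs ⇒ two capacitors in series, each with the full plate area.
C₁ = κ₁ε₀A/d₁ = 1.66 × 8.85×10⁻¹² × 7.59×10⁻⁴ / 1.99×10⁻³ = 5.59×10⁻¹² F.
C₂ = κ₂ε₀A/d₂ = 10.0 × 8.85×10⁻¹² × 7.59×10⁻⁴ / 2.92×10⁻³ = 2.30×10⁻¹¹ F.
C = (1/C₁ + 1/C₂)⁻¹ = 4.50×10⁻¹² F.

4.50 pF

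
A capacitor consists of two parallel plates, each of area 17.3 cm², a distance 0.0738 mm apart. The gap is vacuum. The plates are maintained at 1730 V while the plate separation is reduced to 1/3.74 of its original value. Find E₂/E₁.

E₂/E₁ ≈ 3.74

Battery connected ⇒ V is held fixed.
E = V/d, so E₂/E₁ = d₁/d₂ = 3.74.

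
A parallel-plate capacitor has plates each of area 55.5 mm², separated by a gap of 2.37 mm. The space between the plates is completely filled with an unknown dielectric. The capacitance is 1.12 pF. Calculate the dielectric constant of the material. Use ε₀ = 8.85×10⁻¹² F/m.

A = 55.5 mm² = 5.55×10⁻⁵ m².
κ = Cd/(ε₀A) = 1.12×10⁻¹² × 2.37×10⁻³ / (8.85×10⁻¹² × 5.55×10⁻⁵) = 5.40.

κ ≈ 5.40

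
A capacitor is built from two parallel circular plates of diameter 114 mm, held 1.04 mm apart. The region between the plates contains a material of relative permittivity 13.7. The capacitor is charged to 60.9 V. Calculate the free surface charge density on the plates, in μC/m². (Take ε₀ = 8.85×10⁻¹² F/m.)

7.10 μC/m²

A = π(114/2 mm)² = 1.02×10⁻² m².
C = κε₀A/d = 13.7 × 8.85×10⁻¹² × 1.02×10⁻² / 1.04×10⁻³ = 1.19×10⁻⁹ F.
σ = Q/A = CV/A = 1.19×10⁻⁹ × 60.9 / 1.02×10⁻² = 7.10×10⁻⁶ C/m².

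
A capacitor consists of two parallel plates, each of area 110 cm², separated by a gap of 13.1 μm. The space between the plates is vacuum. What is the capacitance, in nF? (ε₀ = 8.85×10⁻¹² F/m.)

A = 110 cm² = 1.10×10⁻² m².
C = ε₀A/d = 8.85×10⁻¹² × 1.10×10⁻² / 1.31×10⁻⁵ = 7.43×10⁻⁹ F.

C ≈ 7.43 nF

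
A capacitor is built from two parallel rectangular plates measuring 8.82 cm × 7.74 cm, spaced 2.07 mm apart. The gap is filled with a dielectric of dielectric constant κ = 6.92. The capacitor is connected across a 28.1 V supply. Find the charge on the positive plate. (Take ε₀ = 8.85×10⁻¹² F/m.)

A = 8.82 × 7.74 cm² = 6.83×10⁻³ m².
C = κε₀A/d = 6.92 × 8.85×10⁻¹² × 6.83×10⁻³ / 2.07×10⁻³ = 2.02×10⁻¹⁰ F.
Q = CV = 2.02×10⁻¹⁰ × 28.1 = 5.68×10⁻⁹ C.

Q ≈ 5.68 nC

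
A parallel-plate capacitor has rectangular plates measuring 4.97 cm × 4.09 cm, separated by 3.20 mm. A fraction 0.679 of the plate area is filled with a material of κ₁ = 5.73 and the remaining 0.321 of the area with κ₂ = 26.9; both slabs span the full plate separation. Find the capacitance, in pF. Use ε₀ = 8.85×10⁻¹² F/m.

C ≈ 70.4 pF

A = 4.97 × 4.09 cm² = 2.03×10⁻³ m².
Side-by-side slabs ⇒ two capacitors in parallel, each spanning the full gap.
C₁ = κ₁ε₀A₁/d = 5.73 × 8.85×10⁻¹² × 1.38×10⁻³ / 3.20×10⁻³ = 2.19×10⁻¹¹ F.
C₂ = κ₂ε₀A₂/d = 26.9 × 8.85×10⁻¹² × 6.53×10⁻⁴ / 3.20×10⁻³ = 4.85×10⁻¹¹ F.
C = C₁ + C₂ = 7.04×10⁻¹¹ F.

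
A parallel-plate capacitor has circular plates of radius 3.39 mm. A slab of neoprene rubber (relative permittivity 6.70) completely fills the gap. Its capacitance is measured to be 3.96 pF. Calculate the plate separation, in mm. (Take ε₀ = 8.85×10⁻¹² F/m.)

0.541 mm

A = π(3.39 mm)² = 3.61×10⁻⁵ m².
d = κε₀A/C = 6.70 × 8.85×10⁻¹² × 3.61×10⁻⁵ / 3.96×10⁻¹² = 5.41×10⁻⁴ m.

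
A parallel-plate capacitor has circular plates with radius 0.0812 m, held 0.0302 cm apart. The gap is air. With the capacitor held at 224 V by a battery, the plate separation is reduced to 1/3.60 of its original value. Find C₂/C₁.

3.60

C = ε₀A/d scales as 1/d, so C₂/C₁ = d₁/d₂ = 3.60.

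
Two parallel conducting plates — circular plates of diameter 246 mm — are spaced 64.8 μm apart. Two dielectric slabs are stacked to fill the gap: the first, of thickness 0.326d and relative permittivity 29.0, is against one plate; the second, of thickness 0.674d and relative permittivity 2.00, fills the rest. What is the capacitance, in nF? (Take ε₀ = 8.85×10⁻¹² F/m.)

C ≈ 18.6 nF

A = π(246/2 mm)² = 4.75×10⁻² m².
Stacked slabs ⇒ two capacitors in series, each with the full plate area.
C₁ = κ₁ε₀A/d₁ = 29.0 × 8.85×10⁻¹² × 4.75×10⁻² / 2.11×10⁻⁵ = 5.77×10⁻⁷ F.
C₂ = κ₂ε₀A/d₂ = 2.00 × 8.85×10⁻¹² × 4.75×10⁻² / 4.37×10⁻⁵ = 1.93×10⁻⁸ F.
C = (1/C₁ + 1/C₂)⁻¹ = 1.86×10⁻⁸ F.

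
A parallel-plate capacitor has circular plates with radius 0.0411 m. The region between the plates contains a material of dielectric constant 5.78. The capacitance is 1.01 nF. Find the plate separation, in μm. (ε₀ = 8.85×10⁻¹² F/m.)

A = π(0.0411 m)² = 5.31×10⁻³ m².
d = κε₀A/C = 5.78 × 8.85×10⁻¹² × 5.31×10⁻³ / 1.01×10⁻⁹ = 2.69×10⁻⁴ m.

269 μm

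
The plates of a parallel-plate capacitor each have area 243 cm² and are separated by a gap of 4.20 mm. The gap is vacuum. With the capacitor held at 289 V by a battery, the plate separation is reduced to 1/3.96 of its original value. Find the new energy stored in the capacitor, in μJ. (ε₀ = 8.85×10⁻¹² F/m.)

A = 243 cm² = 2.43×10⁻² m².
Initially C₁ = ε₀A/d = 8.85×10⁻¹² × 2.43×10⁻² / 4.20×10⁻³ = 5.12×10⁻¹¹ F.
U₁ = 2.14×10⁻⁶ J.
Battery connected ⇒ V is held fixed. C₂ = 3.96 C₁ and U = ½CV², so U₂/U₁ = C₂/C₁ = 3.96.
U₂ = 3.96 × 2.14×10⁻⁶ = 8.47×10⁻⁶ J.

8.47 μJ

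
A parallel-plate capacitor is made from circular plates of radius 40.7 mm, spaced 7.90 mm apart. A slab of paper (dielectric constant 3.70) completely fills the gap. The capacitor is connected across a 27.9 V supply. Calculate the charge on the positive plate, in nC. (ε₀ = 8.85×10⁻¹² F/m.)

A = π(40.7 mm)² = 5.20×10⁻³ m².
C = κε₀A/d = 3.70 × 8.85×10⁻¹² × 5.20×10⁻³ / 7.90×10⁻³ = 2.16×10⁻¹¹ F.
Q = CV = 2.16×10⁻¹¹ × 27.9 = 6.02×10⁻¹⁰ C.

Q ≈ 0.602 nC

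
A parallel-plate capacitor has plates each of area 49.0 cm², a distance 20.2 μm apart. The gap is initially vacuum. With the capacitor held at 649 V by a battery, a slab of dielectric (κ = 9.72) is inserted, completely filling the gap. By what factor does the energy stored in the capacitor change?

Battery connected ⇒ V is held fixed.
C₂ = 9.72 C₁ and U = ½CV², so U₂/U₁ = C₂/C₁ = 9.72.

U₂/U₁ ≈ 9.72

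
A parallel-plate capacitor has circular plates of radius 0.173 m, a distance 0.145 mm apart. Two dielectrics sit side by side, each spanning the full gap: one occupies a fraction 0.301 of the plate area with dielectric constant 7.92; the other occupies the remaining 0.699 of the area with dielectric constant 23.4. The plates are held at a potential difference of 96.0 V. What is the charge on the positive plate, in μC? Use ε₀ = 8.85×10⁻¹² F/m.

A = π(0.173 m)² = 9.40×10⁻² m².
Side-by-side slabs ⇒ two capacitors in parallel, each spanning the full gap.
C₁ = κ₁ε₀A₁/d = 7.92 × 8.85×10⁻¹² × 2.83×10⁻² / 1.45×10⁻⁴ = 1.37×10⁻⁸ F.
C₂ = κ₂ε₀A₂/d = 23.4 × 8.85×10⁻¹² × 6.57×10⁻² / 1.45×10⁻⁴ = 9.39×10⁻⁸ F.
C = C₁ + C₂ = 1.08×10⁻⁷ F.
Q = CV = 1.08×10⁻⁷ × 96.0 = 1.03×10⁻⁵ C.

Q ≈ 10.3 μC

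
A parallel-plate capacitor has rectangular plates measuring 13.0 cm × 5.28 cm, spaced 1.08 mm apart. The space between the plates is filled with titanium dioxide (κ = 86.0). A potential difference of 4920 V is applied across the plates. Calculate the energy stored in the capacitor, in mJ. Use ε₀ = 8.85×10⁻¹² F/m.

A = 13.0 × 5.28 cm² = 6.86×10⁻³ m².
C = κε₀A/d = 86.0 × 8.85×10⁻¹² × 6.86×10⁻³ / 1.08×10⁻³ = 4.84×10⁻⁹ F.
U = ½CV² = ½ × 4.84×10⁻⁹ × (4920)² = 5.85×10⁻² J.

U ≈ 58.5 mJ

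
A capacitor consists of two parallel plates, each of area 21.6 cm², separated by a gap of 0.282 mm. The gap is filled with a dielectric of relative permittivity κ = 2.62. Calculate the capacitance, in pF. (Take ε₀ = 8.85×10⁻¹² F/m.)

178 pF

A = 21.6 cm² = 2.16×10⁻³ m².
C = κε₀A/d = 2.62 × 8.85×10⁻¹² × 2.16×10⁻³ / 2.82×10⁻⁴ = 1.78×10⁻¹⁰ F.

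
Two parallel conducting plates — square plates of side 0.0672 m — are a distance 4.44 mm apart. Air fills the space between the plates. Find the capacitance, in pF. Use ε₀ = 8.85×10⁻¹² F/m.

9.00 pF

A = (0.0672 m)² = 4.52×10⁻³ m².
C = ε₀A/d = 8.85×10⁻¹² × 4.52×10⁻³ / 4.44×10⁻³ = 9.00×10⁻¹² F.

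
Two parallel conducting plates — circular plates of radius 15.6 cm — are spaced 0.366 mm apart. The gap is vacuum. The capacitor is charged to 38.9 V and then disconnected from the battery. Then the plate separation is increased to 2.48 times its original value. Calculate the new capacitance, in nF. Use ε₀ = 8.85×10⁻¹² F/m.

A = π(15.6 cm)² = 7.65×10⁻² m².
Initially C₁ = ε₀A/d = 8.85×10⁻¹² × 7.65×10⁻² / 3.66×10⁻⁴ = 1.85×10⁻⁹ F.
C = ε₀A/d scales as 1/d, so C₂/C₁ = d₁/d₂ = 1/2.48 = 0.403.
C₂ = 0.403 × 1.85×10⁻⁹ = 7.45×10⁻¹⁰ F.

0.745 nF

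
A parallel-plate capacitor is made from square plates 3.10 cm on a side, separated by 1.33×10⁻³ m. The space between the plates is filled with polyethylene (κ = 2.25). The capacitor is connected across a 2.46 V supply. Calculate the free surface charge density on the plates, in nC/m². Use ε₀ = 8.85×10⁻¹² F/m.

36.8 nC/m²

A = (3.10 cm)² = 9.61×10⁻⁴ m².
C = κε₀A/d = 2.25 × 8.85×10⁻¹² × 9.61×10⁻⁴ / 1.33×10⁻³ = 1.44×10⁻¹¹ F.
σ = Q/A = CV/A = 1.44×10⁻¹¹ × 2.46 / 9.61×10⁻⁴ = 3.68×10⁻⁸ C/m².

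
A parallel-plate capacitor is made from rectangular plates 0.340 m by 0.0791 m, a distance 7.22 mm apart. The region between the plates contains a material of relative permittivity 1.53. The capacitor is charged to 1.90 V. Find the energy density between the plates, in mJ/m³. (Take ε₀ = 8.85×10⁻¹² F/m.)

4.69×10⁻⁴ mJ/m³

E = V/d = 1.90 / 7.22×10⁻³ = 2.63×10² V/m.
u = ½κε₀E² = ½ × 1.53 × 8.85×10⁻¹² × (2.63×10²)² = 4.69×10⁻⁷ J/m³.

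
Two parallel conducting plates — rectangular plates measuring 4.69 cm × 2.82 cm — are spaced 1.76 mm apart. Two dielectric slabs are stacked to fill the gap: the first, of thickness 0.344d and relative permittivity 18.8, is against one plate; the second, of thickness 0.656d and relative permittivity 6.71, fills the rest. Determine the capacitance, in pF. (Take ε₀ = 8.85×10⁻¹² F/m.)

57.3 pF

A = 4.69 × 2.82 cm² = 1.32×10⁻³ m².
Stacked slabs ⇒ two capacitors in series, each with the full plate area.
C₁ = κ₁ε₀A/d₁ = 18.8 × 8.85×10⁻¹² × 1.32×10⁻³ / 6.05×10⁻⁴ = 3.63×10⁻¹⁰ F.
C₂ = κ₂ε₀A/d₂ = 6.71 × 8.85×10⁻¹² × 1.32×10⁻³ / 1.15×10⁻³ = 6.80×10⁻¹¹ F.
C = (1/C₁ + 1/C₂)⁻¹ = 5.73×10⁻¹¹ F.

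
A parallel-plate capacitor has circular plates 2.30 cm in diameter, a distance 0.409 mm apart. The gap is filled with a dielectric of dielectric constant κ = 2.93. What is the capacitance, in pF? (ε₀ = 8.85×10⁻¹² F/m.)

A = π(2.30/2 cm)² = 4.15×10⁻⁴ m².
C = κε₀A/d = 2.93 × 8.85×10⁻¹² × 4.15×10⁻⁴ / 4.09×10⁻⁴ = 2.63×10⁻¹¹ F.

C ≈ 26.3 pF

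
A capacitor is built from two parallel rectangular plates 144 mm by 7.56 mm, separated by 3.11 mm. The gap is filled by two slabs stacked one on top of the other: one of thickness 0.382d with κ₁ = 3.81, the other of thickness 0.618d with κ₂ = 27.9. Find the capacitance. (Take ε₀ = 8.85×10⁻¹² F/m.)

C ≈ 25.3 pF

A = 144 × 7.56 mm² = 1.09×10⁻³ m².
Stacked slabs ⇒ two capacitors in series, each with the full plate area.
C₁ = κ₁ε₀A/d₁ = 3.81 × 8.85×10⁻¹² × 1.09×10⁻³ / 1.19×10⁻³ = 3.09×10⁻¹¹ F.
C₂ = κ₂ε₀A/d₂ = 27.9 × 8.85×10⁻¹² × 1.09×10⁻³ / 1.92×10⁻³ = 1.40×10⁻¹⁰ F.
C = (1/C₁ + 1/C₂)⁻¹ = 2.53×10⁻¹¹ F.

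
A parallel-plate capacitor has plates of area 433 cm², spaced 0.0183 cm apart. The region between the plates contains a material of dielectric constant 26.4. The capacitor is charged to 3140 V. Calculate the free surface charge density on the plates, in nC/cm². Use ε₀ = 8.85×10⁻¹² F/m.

A = 433 cm² = 4.33×10⁻² m².
C = κε₀A/d = 26.4 × 8.85×10⁻¹² × 4.33×10⁻² / 1.83×10⁻⁴ = 5.53×10⁻⁸ F.
σ = Q/A = CV/A = 5.53×10⁻⁸ × 3140 / 4.33×10⁻² = 4.01×10⁻³ C/m².

σ ≈ 401 nC/cm²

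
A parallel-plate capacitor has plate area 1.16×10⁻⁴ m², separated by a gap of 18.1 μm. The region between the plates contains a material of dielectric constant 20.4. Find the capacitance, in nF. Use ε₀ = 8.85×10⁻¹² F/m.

C = κε₀A/d = 20.4 × 8.85×10⁻¹² × 1.16×10⁻⁴ / 1.81×10⁻⁵ = 1.16×10⁻⁹ F.

C ≈ 1.16 nF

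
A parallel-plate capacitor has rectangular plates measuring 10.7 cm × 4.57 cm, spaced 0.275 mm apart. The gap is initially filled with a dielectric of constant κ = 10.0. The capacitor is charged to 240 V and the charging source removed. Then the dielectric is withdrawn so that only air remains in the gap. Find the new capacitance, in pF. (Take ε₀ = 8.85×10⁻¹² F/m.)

157 pF

A = 10.7 × 4.57 cm² = 4.89×10⁻³ m².
Initially C₁ = κε₀A/d = 10.0 × 8.85×10⁻¹² × 4.89×10⁻³ / 2.75×10⁻⁴ = 1.57×10⁻⁹ F.
C = κε₀A/d scales with κ, so C₂/C₁ = 1/κ = 1/10.0 = 0.100.
C₂ = 0.100 × 1.57×10⁻⁹ = 1.57×10⁻¹⁰ F.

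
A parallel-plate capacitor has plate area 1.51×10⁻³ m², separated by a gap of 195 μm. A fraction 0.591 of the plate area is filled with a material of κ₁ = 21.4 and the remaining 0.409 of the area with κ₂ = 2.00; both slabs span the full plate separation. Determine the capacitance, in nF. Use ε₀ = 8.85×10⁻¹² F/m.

Side-by-side slabs ⇒ two capacitors in parallel, each spanning the full gap.
C₁ = κ₁ε₀A₁/d = 21.4 × 8.85×10⁻¹² × 8.92×10⁻⁴ / 1.95×10⁻⁴ = 8.67×10⁻¹⁰ F.
C₂ = κ₂ε₀A₂/d = 2.00 × 8.85×10⁻¹² × 6.18×10⁻⁴ / 1.95×10⁻⁴ = 5.61×10⁻¹¹ F.
C = C₁ + C₂ = 9.23×10⁻¹⁰ F.

0.923 nF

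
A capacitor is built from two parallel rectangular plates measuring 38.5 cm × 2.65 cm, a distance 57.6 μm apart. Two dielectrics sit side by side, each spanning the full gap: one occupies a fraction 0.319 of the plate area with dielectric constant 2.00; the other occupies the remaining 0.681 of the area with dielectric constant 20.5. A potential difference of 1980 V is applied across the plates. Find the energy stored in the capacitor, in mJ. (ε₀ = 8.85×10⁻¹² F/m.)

U ≈ 44.9 mJ

A = 38.5 × 2.65 cm² = 1.02×10⁻² m².
Side-by-side slabs ⇒ two capacitors in parallel, each spanning the full gap.
C₁ = κ₁ε₀A₁/d = 2.00 × 8.85×10⁻¹² × 3.25×10⁻³ / 5.76×10⁻⁵ = 1.00×10⁻⁹ F.
C₂ = κ₂ε₀A₂/d = 20.5 × 8.85×10⁻¹² × 6.95×10⁻³ / 5.76×10⁻⁵ = 2.19×10⁻⁸ F.
C = C₁ + C₂ = 2.29×10⁻⁸ F.
U = ½CV² = ½ × 2.29×10⁻⁸ × (1980)² = 4.49×10⁻² J.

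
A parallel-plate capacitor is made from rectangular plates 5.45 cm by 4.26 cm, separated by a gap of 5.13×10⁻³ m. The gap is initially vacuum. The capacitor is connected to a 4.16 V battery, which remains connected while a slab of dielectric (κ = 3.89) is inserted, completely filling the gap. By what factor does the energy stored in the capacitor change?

Battery connected ⇒ V is held fixed.
C₂ = 3.89 C₁ and U = ½CV², so U₂/U₁ = C₂/C₁ = 3.89.

3.89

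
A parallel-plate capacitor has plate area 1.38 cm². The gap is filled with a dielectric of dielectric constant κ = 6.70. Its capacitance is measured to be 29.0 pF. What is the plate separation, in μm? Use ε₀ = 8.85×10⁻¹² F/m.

d ≈ 282 μm

A = 1.38 cm² = 1.38×10⁻⁴ m².
d = κε₀A/C = 6.70 × 8.85×10⁻¹² × 1.38×10⁻⁴ / 2.90×10⁻¹¹ = 2.82×10⁻⁴ m.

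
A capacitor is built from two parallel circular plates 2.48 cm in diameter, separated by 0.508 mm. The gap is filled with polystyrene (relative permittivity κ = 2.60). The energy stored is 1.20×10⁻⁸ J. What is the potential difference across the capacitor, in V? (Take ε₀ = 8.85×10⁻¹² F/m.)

33.1 V

A = π(2.48/2 cm)² = 4.83×10⁻⁴ m².
C = κε₀A/d = 2.60 × 8.85×10⁻¹² × 4.83×10⁻⁴ / 5.08×10⁻⁴ = 2.19×10⁻¹¹ F.
V = √(2U/C) = √(2 × 1.20×10⁻⁸ / 2.19×10⁻¹¹) = 33.1 V.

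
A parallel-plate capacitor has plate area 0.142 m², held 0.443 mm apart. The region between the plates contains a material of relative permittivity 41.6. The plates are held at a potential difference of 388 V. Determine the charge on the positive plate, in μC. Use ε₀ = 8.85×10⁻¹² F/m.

C = κε₀A/d = 41.6 × 8.85×10⁻¹² × 0.142 / 4.43×10⁻⁴ = 1.18×10⁻⁷ F.
Q = CV = 1.18×10⁻⁷ × 388 = 4.58×10⁻⁵ C.

45.8 μC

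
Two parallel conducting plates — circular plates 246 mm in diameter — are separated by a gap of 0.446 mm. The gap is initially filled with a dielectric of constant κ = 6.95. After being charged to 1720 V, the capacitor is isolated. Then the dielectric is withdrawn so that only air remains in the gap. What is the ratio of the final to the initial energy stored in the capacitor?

6.95

Isolated ⇒ Q is held fixed.
C₂ = 0.144 C₁ and U = Q²/(2C), so U₂/U₁ = C₁/C₂ = 6.95.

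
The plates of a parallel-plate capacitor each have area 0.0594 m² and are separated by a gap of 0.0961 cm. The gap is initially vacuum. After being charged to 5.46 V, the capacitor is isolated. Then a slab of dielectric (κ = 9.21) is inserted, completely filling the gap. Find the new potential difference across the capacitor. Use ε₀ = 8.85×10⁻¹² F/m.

Initially C₁ = ε₀A/d = 8.85×10⁻¹² × 5.94×10⁻² / 9.61×10⁻⁴ = 5.47×10⁻¹⁰ F.
V₁ = 5.46 V.
Isolated ⇒ Q is held fixed. C₂ = 9.21 C₁ and V = Q/C, so V₂/V₁ = C₁/C₂ = 0.109.
V₂ = 0.109 × 5.46 = 0.593 V.

V ≈ 0.593 V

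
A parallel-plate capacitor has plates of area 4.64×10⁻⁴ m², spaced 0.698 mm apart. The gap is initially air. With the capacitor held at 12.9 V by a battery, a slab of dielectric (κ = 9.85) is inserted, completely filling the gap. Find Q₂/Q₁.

Q₂/Q₁ ≈ 9.85

Battery connected ⇒ V is held fixed.
C₂ = 9.85 C₁ and Q = CV, so Q₂/Q₁ = C₂/C₁ = 9.85.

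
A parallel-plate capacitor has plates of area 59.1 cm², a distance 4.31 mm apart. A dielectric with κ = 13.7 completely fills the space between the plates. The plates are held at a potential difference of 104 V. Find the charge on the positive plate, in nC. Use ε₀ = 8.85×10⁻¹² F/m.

17.3 nC

A = 59.1 cm² = 5.91×10⁻³ m².
C = κε₀A/d = 13.7 × 8.85×10⁻¹² × 5.91×10⁻³ / 4.31×10⁻³ = 1.66×10⁻¹⁰ F.
Q = CV = 1.66×10⁻¹⁰ × 104 = 1.73×10⁻⁸ C.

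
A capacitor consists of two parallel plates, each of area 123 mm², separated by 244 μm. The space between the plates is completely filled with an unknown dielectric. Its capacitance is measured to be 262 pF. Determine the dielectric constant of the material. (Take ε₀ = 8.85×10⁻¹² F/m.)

κ ≈ 58.7

A = 123 mm² = 1.23×10⁻⁴ m².
κ = Cd/(ε₀A) = 2.62×10⁻¹⁰ × 2.44×10⁻⁴ / (8.85×10⁻¹² × 1.23×10⁻⁴) = 58.7.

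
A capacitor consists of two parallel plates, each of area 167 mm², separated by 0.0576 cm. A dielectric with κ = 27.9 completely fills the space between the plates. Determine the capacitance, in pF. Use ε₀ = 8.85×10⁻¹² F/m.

71.6 pF

A = 167 mm² = 1.67×10⁻⁴ m².
C = κε₀A/d = 27.9 × 8.85×10⁻¹² × 1.67×10⁻⁴ / 5.76×10⁻⁴ = 7.16×10⁻¹¹ F.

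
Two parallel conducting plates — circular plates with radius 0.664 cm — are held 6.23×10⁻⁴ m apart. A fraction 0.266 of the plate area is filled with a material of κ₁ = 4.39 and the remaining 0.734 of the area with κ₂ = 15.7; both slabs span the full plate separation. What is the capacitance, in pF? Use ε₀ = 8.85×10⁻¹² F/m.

A = π(0.664 cm)² = 1.39×10⁻⁴ m².
Side-by-side slabs ⇒ two capacitors in parallel, each spanning the full gap.
C₁ = κ₁ε₀A₁/d = 4.39 × 8.85×10⁻¹² × 3.68×10⁻⁵ / 6.23×10⁻⁴ = 2.30×10⁻¹² F.
C₂ = κ₂ε₀A₂/d = 15.7 × 8.85×10⁻¹² × 1.02×10⁻⁴ / 6.23×10⁻⁴ = 2.27×10⁻¹¹ F.
C = C₁ + C₂ = 2.50×10⁻¹¹ F.

C ≈ 25.0 pF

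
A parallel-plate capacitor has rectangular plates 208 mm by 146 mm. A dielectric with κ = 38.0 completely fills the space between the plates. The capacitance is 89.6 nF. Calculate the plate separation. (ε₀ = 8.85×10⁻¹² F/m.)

d ≈ 114 μm

A = 208 × 146 mm² = 3.04×10⁻² m².
d = κε₀A/C = 38.0 × 8.85×10⁻¹² × 3.04×10⁻² / 8.96×10⁻⁸ = 1.14×10⁻⁴ m.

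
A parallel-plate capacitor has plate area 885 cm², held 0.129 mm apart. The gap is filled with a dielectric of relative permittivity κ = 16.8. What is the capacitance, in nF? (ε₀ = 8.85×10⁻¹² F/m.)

A = 885 cm² = 8.85×10⁻² m².
C = κε₀A/d = 16.8 × 8.85×10⁻¹² × 8.85×10⁻² / 1.29×10⁻⁴ = 1.02×10⁻⁷ F.

102 nF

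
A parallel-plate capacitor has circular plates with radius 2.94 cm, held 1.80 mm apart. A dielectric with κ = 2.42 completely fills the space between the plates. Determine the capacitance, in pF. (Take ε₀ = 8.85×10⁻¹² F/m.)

C ≈ 32.3 pF

A = π(2.94 cm)² = 2.72×10⁻³ m².
C = κε₀A/d = 2.42 × 8.85×10⁻¹² × 2.72×10⁻³ / 1.80×10⁻³ = 3.23×10⁻¹¹ F.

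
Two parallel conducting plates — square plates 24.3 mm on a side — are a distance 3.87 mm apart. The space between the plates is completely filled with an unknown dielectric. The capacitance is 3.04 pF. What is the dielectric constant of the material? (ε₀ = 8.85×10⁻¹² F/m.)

κ ≈ 2.25

A = (24.3 mm)² = 5.90×10⁻⁴ m².
κ = Cd/(ε₀A) = 3.04×10⁻¹² × 3.87×10⁻³ / (8.85×10⁻¹² × 5.90×10⁻⁴) = 2.25.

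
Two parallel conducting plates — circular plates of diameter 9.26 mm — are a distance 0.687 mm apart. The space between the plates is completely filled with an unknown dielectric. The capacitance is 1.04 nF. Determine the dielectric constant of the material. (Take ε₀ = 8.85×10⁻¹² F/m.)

κ ≈ 1199

A = π(9.26/2 mm)² = 6.73×10⁻⁵ m².
κ = Cd/(ε₀A) = 1.04×10⁻⁹ × 6.87×10⁻⁴ / (8.85×10⁻¹² × 6.73×10⁻⁵) = 1199.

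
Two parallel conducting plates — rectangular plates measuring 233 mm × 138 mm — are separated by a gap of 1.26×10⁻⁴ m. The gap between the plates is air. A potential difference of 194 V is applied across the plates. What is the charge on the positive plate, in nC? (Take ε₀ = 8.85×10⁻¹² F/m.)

438 nC

A = 233 × 138 mm² = 3.22×10⁻² m².
C = ε₀A/d = 8.85×10⁻¹² × 3.22×10⁻² / 1.26×10⁻⁴ = 2.26×10⁻⁹ F.
Q = CV = 2.26×10⁻⁹ × 194 = 4.38×10⁻⁷ C.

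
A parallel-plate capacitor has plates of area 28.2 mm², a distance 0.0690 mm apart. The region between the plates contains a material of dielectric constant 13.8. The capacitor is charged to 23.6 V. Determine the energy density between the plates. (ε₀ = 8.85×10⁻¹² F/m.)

u ≈ 7.14 J/m³

E = V/d = 23.6 / 6.90×10⁻⁵ = 3.42×10⁵ V/m.
u = ½κε₀E² = ½ × 13.8 × 8.85×10⁻¹² × (3.42×10⁵)² = 7.14 J/m³.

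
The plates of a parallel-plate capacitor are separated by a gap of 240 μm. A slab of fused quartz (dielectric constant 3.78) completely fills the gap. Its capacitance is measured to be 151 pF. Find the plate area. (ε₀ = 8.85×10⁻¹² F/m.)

A ≈ 10.8 cm²

A = Cd/(κε₀) = 1.51×10⁻¹⁰ × 2.40×10⁻⁴ / (3.78 × 8.85×10⁻¹²) = 1.08×10⁻³ m².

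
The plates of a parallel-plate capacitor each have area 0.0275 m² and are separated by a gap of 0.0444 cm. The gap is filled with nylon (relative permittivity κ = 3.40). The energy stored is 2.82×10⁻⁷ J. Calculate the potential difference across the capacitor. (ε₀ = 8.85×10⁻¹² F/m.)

17.4 V

C = κε₀A/d = 3.40 × 8.85×10⁻¹² × 2.75×10⁻² / 4.44×10⁻⁴ = 1.86×10⁻⁹ F.
V = √(2U/C) = √(2 × 2.82×10⁻⁷ / 1.86×10⁻⁹) = 17.4 V.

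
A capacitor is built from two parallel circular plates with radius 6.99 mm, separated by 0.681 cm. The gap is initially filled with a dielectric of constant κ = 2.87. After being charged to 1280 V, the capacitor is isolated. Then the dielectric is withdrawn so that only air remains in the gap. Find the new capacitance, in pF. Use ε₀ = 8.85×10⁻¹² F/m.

0.199 pF

A = π(6.99 mm)² = 1.53×10⁻⁴ m².
Initially C₁ = κε₀A/d = 2.87 × 8.85×10⁻¹² × 1.53×10⁻⁴ / 6.81×10⁻³ = 5.73×10⁻¹³ F.
C = κε₀A/d scales with κ, so C₂/C₁ = 1/κ = 1/2.87 = 0.348.
C₂ = 0.348 × 5.73×10⁻¹³ = 1.99×10⁻¹³ F.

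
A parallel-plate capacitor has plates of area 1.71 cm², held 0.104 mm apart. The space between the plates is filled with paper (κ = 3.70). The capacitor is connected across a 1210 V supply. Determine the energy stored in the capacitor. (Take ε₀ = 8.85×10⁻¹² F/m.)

A = 1.71 cm² = 1.71×10⁻⁴ m².
C = κε₀A/d = 3.70 × 8.85×10⁻¹² × 1.71×10⁻⁴ / 1.04×10⁻⁴ = 5.38×10⁻¹¹ F.
U = ½CV² = ½ × 5.38×10⁻¹¹ × (1210)² = 3.94×10⁻⁵ J.

U ≈ 39.4 μJ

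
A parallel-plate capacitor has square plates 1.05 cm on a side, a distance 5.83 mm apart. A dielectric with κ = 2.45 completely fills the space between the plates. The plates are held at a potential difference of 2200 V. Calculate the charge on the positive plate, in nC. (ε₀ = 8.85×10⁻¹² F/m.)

A = (1.05 cm)² = 1.10×10⁻⁴ m².
C = κε₀A/d = 2.45 × 8.85×10⁻¹² × 1.10×10⁻⁴ / 5.83×10⁻³ = 4.10×10⁻¹³ F.
Q = CV = 4.10×10⁻¹³ × 2200 = 9.02×10⁻¹⁰ C.

Q ≈ 0.902 nC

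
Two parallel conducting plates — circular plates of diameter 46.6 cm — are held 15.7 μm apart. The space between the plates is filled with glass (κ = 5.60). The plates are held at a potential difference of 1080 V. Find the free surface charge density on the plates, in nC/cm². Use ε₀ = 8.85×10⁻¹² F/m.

341 nC/cm²

A = π(46.6/2 cm)² = 0.171 m².
C = κε₀A/d = 5.60 × 8.85×10⁻¹² × 0.171 / 1.57×10⁻⁵ = 5.38×10⁻⁷ F.
σ = Q/A = CV/A = 5.38×10⁻⁷ × 1080 / 0.171 = 3.41×10⁻³ C/m².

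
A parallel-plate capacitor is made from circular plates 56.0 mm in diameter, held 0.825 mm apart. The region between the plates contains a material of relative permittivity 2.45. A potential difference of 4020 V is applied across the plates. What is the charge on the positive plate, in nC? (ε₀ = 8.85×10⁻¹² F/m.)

260 nC

A = π(56.0/2 mm)² = 2.46×10⁻³ m².
C = κε₀A/d = 2.45 × 8.85×10⁻¹² × 2.46×10⁻³ / 8.25×10⁻⁴ = 6.47×10⁻¹¹ F.
Q = CV = 6.47×10⁻¹¹ × 4020 = 2.60×10⁻⁷ C.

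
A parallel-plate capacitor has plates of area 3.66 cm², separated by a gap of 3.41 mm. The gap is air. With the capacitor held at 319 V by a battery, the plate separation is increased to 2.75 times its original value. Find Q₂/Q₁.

Battery connected ⇒ V is held fixed.
C₂ = 0.364 C₁ and Q = CV, so Q₂/Q₁ = C₂/C₁ = 0.364.

Q₂/Q₁ ≈ 0.364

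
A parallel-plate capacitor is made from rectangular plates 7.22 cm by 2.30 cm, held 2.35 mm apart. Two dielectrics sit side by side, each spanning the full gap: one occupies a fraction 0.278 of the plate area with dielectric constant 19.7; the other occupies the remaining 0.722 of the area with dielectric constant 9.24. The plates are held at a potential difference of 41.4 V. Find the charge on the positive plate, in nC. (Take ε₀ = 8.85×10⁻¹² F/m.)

A = 7.22 × 2.30 cm² = 1.66×10⁻³ m².
Side-by-side slabs ⇒ two capacitors in parallel, each spanning the full gap.
C₁ = κ₁ε₀A₁/d = 19.7 × 8.85×10⁻¹² × 4.62×10⁻⁴ / 2.35×10⁻³ = 3.42×10⁻¹¹ F.
C₂ = κ₂ε₀A₂/d = 9.24 × 8.85×10⁻¹² × 1.20×10⁻³ / 2.35×10⁻³ = 4.17×10⁻¹¹ F.
C = C₁ + C₂ = 7.60×10⁻¹¹ F.
Q = CV = 7.60×10⁻¹¹ × 41.4 = 3.15×10⁻⁹ C.

Q ≈ 3.15 nC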